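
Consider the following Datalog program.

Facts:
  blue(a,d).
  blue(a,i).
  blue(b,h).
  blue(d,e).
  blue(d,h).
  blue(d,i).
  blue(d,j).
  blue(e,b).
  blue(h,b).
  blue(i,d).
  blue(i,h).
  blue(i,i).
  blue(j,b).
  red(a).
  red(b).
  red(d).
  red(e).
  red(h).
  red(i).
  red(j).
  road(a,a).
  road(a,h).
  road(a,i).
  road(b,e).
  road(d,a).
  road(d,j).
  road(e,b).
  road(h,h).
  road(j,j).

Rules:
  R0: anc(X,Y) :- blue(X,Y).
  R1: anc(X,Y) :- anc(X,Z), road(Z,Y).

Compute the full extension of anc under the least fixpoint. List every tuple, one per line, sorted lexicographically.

anc(a,a)
anc(a,d)
anc(a,h)
anc(a,i)
anc(a,j)
anc(b,h)
anc(d,b)
anc(d,e)
anc(d,h)
anc(d,i)
anc(d,j)
anc(e,b)
anc(e,e)
anc(h,b)
anc(h,e)
anc(i,a)
anc(i,d)
anc(i,h)
anc(i,i)
anc(i,j)
anc(j,b)
anc(j,e)

round 1: derive anc(a,d) via R0 from blue(a,d)
round 1: derive anc(a,i) via R0 from blue(a,i)
round 1: derive anc(b,h) via R0 from blue(b,h)
round 1: derive anc(d,e) via R0 from blue(d,e)
round 1: derive anc(d,h) via R0 from blue(d,h)
round 1: derive anc(d,i) via R0 from blue(d,i)
round 1: derive anc(d,j) via R0 from blue(d,j)
round 1: derive anc(e,b) via R0 from blue(e,b)
round 1: derive anc(h,b) via R0 from blue(h,b)
round 1: derive anc(i,d) via R0 from blue(i,d)
round 1: derive anc(i,h) via R0 from blue(i,h)
round 1: derive anc(i,i) via R0 from blue(i,i)
round 1: derive anc(j,b) via R0 from blue(j,b)
round 2: derive anc(a,a) via R1 from anc(a,d), road(d,a)
round 2: derive anc(a,j) via R1 from anc(a,d), road(d,j)
round 2: derive anc(d,b) via R1 from anc(d,e), road(e,b)
round 2: derive anc(e,e) via R1 from anc(e,b), road(b,e)
round 2: derive anc(h,e) via R1 from anc(h,b), road(b,e)
round 2: derive anc(i,a) via R1 from anc(i,d), road(d,a)
round 2: derive anc(i,j) via R1 from anc(i,d), road(d,j)
round 2: derive anc(j,e) via R1 from anc(j,b), road(b,e)
round 3: derive anc(a,h) via R1 from anc(a,a), road(a,h)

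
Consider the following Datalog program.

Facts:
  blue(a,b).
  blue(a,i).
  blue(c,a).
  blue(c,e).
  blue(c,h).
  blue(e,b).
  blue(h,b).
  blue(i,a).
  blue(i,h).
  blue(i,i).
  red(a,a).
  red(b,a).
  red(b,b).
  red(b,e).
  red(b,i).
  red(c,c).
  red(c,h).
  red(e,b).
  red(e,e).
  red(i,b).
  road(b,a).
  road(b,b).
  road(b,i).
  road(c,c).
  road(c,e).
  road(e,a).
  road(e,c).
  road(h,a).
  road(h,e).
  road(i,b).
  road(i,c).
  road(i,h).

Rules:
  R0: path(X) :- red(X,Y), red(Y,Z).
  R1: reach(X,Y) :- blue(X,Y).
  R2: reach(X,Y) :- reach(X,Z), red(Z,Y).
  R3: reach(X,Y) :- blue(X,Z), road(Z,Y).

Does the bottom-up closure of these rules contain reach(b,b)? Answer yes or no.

round 1: derive reach(a,b) via R1 from blue(a,b)
round 1: derive reach(a,i) via R1 from blue(a,i)
round 1: derive reach(c,a) via R1 from blue(c,a)
round 1: derive reach(c,e) via R1 from blue(c,e)
round 1: derive reach(c,h) via R1 from blue(c,h)
round 1: derive reach(e,b) via R1 from blue(e,b)
round 1: derive reach(h,b) via R1 from blue(h,b)
round 1: derive reach(i,a) via R1 from blue(i,a)
round 1: derive reach(i,h) via R1 from blue(i,h)
round 1: derive reach(i,i) via R1 from blue(i,i)
round 1: derive reach(a,a) via R3 from blue(a,b), road(b,a)
round 1: derive reach(a,c) via R3 from blue(a,i), road(i,c)
round 1: derive reach(a,h) via R3 from blue(a,i), road(i,h)
round 1: derive reach(c,c) via R3 from blue(c,e), road(e,c)
round 1: derive reach(e,a) via R3 from blue(e,b), road(b,a)
round 1: derive reach(e,i) via R3 from blue(e,b), road(b,i)
round 1: derive reach(h,a) via R3 from blue(h,b), road(b,a)
round 1: derive reach(h,i) via R3 from blue(h,b), road(b,i)
round 1: derive reach(i,b) via R3 from blue(i,i), road(i,b)
round 1: derive reach(i,c) via R3 from blue(i,i), road(i,c)
round 1: derive reach(i,e) via R3 from blue(i,h), road(h,e)
round 2: derive reach(a,e) via R2 from reach(a,b), red(b,e)
round 2: derive reach(c,b) via R2 from reach(c,e), red(e,b)
round 2: derive reach(e,e) via R2 from reach(e,b), red(b,e)
round 2: derive reach(h,e) via R2 from reach(h,b), red(b,e)
round 3: derive reach(c,i) via R2 from reach(c,b), red(b,i)

no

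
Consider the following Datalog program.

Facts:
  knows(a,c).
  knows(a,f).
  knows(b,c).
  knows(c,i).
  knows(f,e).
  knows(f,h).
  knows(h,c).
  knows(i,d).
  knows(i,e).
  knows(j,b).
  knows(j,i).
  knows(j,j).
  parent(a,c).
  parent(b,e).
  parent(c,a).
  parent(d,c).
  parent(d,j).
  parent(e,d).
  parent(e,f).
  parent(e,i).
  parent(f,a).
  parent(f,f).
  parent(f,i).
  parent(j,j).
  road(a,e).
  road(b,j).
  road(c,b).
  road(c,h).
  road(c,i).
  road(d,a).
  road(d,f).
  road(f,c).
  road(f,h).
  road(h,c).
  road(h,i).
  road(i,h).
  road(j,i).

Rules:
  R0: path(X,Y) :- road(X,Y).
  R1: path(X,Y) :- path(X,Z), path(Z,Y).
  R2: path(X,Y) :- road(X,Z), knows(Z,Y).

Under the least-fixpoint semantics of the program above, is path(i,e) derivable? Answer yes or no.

round 1: derive path(a,e) via R0 from road(a,e)
round 1: derive path(b,j) via R0 from road(b,j)
round 1: derive path(c,b) via R0 from road(c,b)
round 1: derive path(c,h) via R0 from road(c,h)
round 1: derive path(c,i) via R0 from road(c,i)
round 1: derive path(d,a) via R0 from road(d,a)
round 1: derive path(d,f) via R0 from road(d,f)
round 1: derive path(f,c) via R0 from road(f,c)
round 1: derive path(f,h) via R0 from road(f,h)
round 1: derive path(h,c) via R0 from road(h,c)
round 1: derive path(h,i) via R0 from road(h,i)
round 1: derive path(i,h) via R0 from road(i,h)
round 1: derive path(j,i) via R0 from road(j,i)
round 1: derive path(b,b) via R2 from road(b,j), knows(j,b)
round 1: derive path(b,i) via R2 from road(b,j), knows(j,i)
round 1: derive path(c,c) via R2 from road(c,b), knows(b,c)
round 1: derive path(c,d) via R2 from road(c,i), knows(i,d)
round 1: derive path(c,e) via R2 from road(c,i), knows(i,e)
round 1: derive path(d,c) via R2 from road(d,a), knows(a,c)
round 1: derive path(d,e) via R2 from road(d,f), knows(f,e)
round 1: derive path(d,h) via R2 from road(d,f), knows(f,h)
round 1: derive path(f,i) via R2 from road(f,c), knows(c,i)
round 1: derive path(h,d) via R2 from road(h,i), knows(i,d)
round 1: derive path(h,e) via R2 from road(h,i), knows(i,e)
round 1: derive path(i,c) via R2 from road(i,h), knows(h,c)
round 1: derive path(j,d) via R2 from road(j,i), knows(i,d)
round 1: derive path(j,e) via R2 from road(j,i), knows(i,e)
round 2: derive path(b,c) via R1 from path(b,i), path(i,c)
round 2: derive path(b,d) via R1 from path(b,j), path(j,d)
round 2: derive path(b,e) via R1 from path(b,j), path(j,e)
round 2: derive path(b,h) via R1 from path(b,i), path(i,h)
round 2: derive path(c,a) via R1 from path(c,d), path(d,a)
round 2: derive path(c,f) via R1 from path(c,d), path(d,f)
round 2: derive path(c,j) via R1 from path(c,b), path(b,j)
round 2: derive path(d,b) via R1 from path(d,c), path(c,b)
round 2: derive path(d,d) via R1 from path(d,c), path(c,d)
round 2: derive path(d,i) via R1 from path(d,c), path(c,i)
round 2: derive path(f,b) via R1 from path(f,c), path(c,b)
round 2: derive path(f,d) via R1 from path(f,c), path(c,d)
round 2: derive path(f,e) via R1 from path(f,c), path(c,e)
round 2: derive path(h,a) via R1 from path(h,d), path(d,a)
round 2: derive path(h,b) via R1 from path(h,c), path(c,b)
round 2: derive path(h,f) via R1 from path(h,d), path(d,f)
round 2: derive path(h,h) via R1 from path(h,c), path(c,h)
round 2: derive path(i,b) via R1 from path(i,c), path(c,b)
round 2: derive path(i,d) via R1 from path(i,c), path(c,d)
round 2: derive path(i,e) via R1 from path(i,c), path(c,e)
round 2: derive path(i,i) via R1 from path(i,c), path(c,i)
round 2: derive path(j,a) via R1 from path(j,d), path(d,a)
round 2: derive path(j,c) via R1 from path(j,d), path(d,c)
round 2: derive path(j,f) via R1 from path(j,d), path(d,f)
round 2: derive path(j,h) via R1 from path(j,d), path(d,h)
round 3: derive path(b,a) via R1 from path(b,c), path(c,a)
round 3: derive path(b,f) via R1 from path(b,c), path(c,f)
round 3: derive path(d,j) via R1 from path(d,b), path(b,j)
round 3: derive path(f,a) via R1 from path(f,c), path(c,a)
round 3: derive path(f,f) via R1 from path(f,c), path(c,f)
round 3: derive path(f,j) via R1 from path(f,b), path(b,j)
round 3: derive path(h,j) via R1 from path(h,b), path(b,j)
round 3: derive path(i,a) via R1 from path(i,c), path(c,a)
round 3: derive path(i,f) via R1 from path(i,c), path(c,f)
round 3: derive path(i,j) via R1 from path(i,b), path(b,j)
round 3: derive path(j,b) via R1 from path(j,c), path(c,b)
round 3: derive path(j,j) via R1 from path(j,c), path(c,j)

yes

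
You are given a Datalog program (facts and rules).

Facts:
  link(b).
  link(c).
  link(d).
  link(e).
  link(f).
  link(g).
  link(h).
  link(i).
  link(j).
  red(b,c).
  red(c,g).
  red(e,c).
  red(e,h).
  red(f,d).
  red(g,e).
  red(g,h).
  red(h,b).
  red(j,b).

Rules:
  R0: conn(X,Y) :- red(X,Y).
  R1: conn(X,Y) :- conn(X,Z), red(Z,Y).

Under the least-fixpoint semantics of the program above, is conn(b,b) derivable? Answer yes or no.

yes

round 1: derive conn(b,c) via R0 from red(b,c)
round 1: derive conn(c,g) via R0 from red(c,g)
round 1: derive conn(e,c) via R0 from red(e,c)
round 1: derive conn(e,h) via R0 from red(e,h)
round 1: derive conn(f,d) via R0 from red(f,d)
round 1: derive conn(g,e) via R0 from red(g,e)
round 1: derive conn(g,h) via R0 from red(g,h)
round 1: derive conn(h,b) via R0 from red(h,b)
round 1: derive conn(j,b) via R0 from red(j,b)
round 2: derive conn(b,g) via R1 from conn(b,c), red(c,g)
round 2: derive conn(c,e) via R1 from conn(c,g), red(g,e)
round 2: derive conn(c,h) via R1 from conn(c,g), red(g,h)
round 2: derive conn(e,b) via R1 from conn(e,h), red(h,b)
round 2: derive conn(e,g) via R1 from conn(e,c), red(c,g)
round 2: derive conn(g,b) via R1 from conn(g,h), red(h,b)
round 2: derive conn(g,c) via R1 from conn(g,e), red(e,c)
round 2: derive conn(h,c) via R1 from conn(h,b), red(b,c)
round 2: derive conn(j,c) via R1 from conn(j,b), red(b,c)
round 3: derive conn(b,e) via R1 from conn(b,g), red(g,e)
round 3: derive conn(b,h) via R1 from conn(b,g), red(g,h)
round 3: derive conn(c,b) via R1 from conn(c,h), red(h,b)
round 3: derive conn(c,c) via R1 from conn(c,e), red(e,c)
round 3: derive conn(e,e) via R1 from conn(e,g), red(g,e)
round 3: derive conn(g,g) via R1 from conn(g,c), red(c,g)
round 3: derive conn(h,g) via R1 from conn(h,c), red(c,g)
round 3: derive conn(j,g) via R1 from conn(j,c), red(c,g)
round 4: derive conn(b,b) via R1 from conn(b,h), red(h,b)
round 4: derive conn(h,e) via R1 from conn(h,g), red(g,e)
round 4: derive conn(h,h) via R1 from conn(h,g), red(g,h)
round 4: derive conn(j,e) via R1 from conn(j,g), red(g,e)
round 4: derive conn(j,h) via R1 from conn(j,g), red(g,h)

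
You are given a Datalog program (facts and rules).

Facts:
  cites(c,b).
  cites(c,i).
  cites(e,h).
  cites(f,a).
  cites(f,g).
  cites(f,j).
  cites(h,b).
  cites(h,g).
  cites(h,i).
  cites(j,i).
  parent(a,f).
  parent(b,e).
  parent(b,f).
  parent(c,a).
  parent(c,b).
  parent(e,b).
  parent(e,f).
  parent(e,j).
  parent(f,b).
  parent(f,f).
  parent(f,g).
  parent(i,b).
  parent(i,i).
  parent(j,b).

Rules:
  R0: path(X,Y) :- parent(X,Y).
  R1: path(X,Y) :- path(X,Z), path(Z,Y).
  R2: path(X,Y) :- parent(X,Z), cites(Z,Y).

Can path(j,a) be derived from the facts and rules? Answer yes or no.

yes

round 1: derive path(a,f) via R0 from parent(a,f)
round 1: derive path(b,e) via R0 from parent(b,e)
round 1: derive path(b,f) via R0 from parent(b,f)
round 1: derive path(c,a) via R0 from parent(c,a)
round 1: derive path(c,b) via R0 from parent(c,b)
round 1: derive path(e,b) via R0 from parent(e,b)
round 1: derive path(e,f) via R0 from parent(e,f)
round 1: derive path(e,j) via R0 from parent(e,j)
round 1: derive path(f,b) via R0 from parent(f,b)
round 1: derive path(f,f) via R0 from parent(f,f)
round 1: derive path(f,g) via R0 from parent(f,g)
round 1: derive path(i,b) via R0 from parent(i,b)
round 1: derive path(i,i) via R0 from parent(i,i)
round 1: derive path(j,b) via R0 from parent(j,b)
round 1: derive path(a,a) via R2 from parent(a,f), cites(f,a)
round 1: derive path(a,g) via R2 from parent(a,f), cites(f,g)
round 1: derive path(a,j) via R2 from parent(a,f), cites(f,j)
round 1: derive path(b,a) via R2 from parent(b,f), cites(f,a)
round 1: derive path(b,g) via R2 from parent(b,f), cites(f,g)
round 1: derive path(b,h) via R2 from parent(b,e), cites(e,h)
round 1: derive path(b,j) via R2 from parent(b,f), cites(f,j)
round 1: derive path(e,a) via R2 from parent(e,f), cites(f,a)
round 1: derive path(e,g) via R2 from parent(e,f), cites(f,g)
round 1: derive path(e,i) via R2 from parent(e,j), cites(j,i)
round 1: derive path(f,a) via R2 from parent(f,f), cites(f,a)
round 1: derive path(f,j) via R2 from parent(f,f), cites(f,j)
round 2: derive path(a,b) via R1 from path(a,f), path(f,b)
round 2: derive path(b,b) via R1 from path(b,e), path(e,b)
round 2: derive path(b,i) via R1 from path(b,e), path(e,i)
round 2: derive path(c,e) via R1 from path(c,b), path(b,e)
round 2: derive path(c,f) via R1 from path(c,a), path(a,f)
round 2: derive path(c,g) via R1 from path(c,a), path(a,g)
round 2: derive path(c,h) via R1 from path(c,b), path(b,h)
round 2: derive path(c,j) via R1 from path(c,a), path(a,j)
round 2: derive path(e,e) via R1 from path(e,b), path(b,e)
round 2: derive path(e,h) via R1 from path(e,b), path(b,h)
round 2: derive path(f,e) via R1 from path(f,b), path(b,e)
round 2: derive path(f,h) via R1 from path(f,b), path(b,h)
round 2: derive path(i,a) via R1 from path(i,b), path(b,a)
round 2: derive path(i,e) via R1 from path(i,b), path(b,e)
round 2: derive path(i,f) via R1 from path(i,b), path(b,f)
round 2: derive path(i,g) via R1 from path(i,b), path(b,g)
round 2: derive path(i,h) via R1 from path(i,b), path(b,h)
round 2: derive path(i,j) via R1 from path(i,b), path(b,j)
round 2: derive path(j,a) via R1 from path(j,b), path(b,a)
round 2: derive path(j,e) via R1 from path(j,b), path(b,e)
round 2: derive path(j,f) via R1 from path(j,b), path(b,f)
round 2: derive path(j,g) via R1 from path(j,b), path(b,g)
round 2: derive path(j,h) via R1 from path(j,b), path(b,h)
round 2: derive path(j,j) via R1 from path(j,b), path(b,j)
round 3: derive path(a,e) via R1 from path(a,b), path(b,e)
round 3: derive path(a,h) via R1 from path(a,b), path(b,h)
round 3: derive path(a,i) via R1 from path(a,b), path(b,i)
round 3: derive path(c,i) via R1 from path(c,b), path(b,i)
round 3: derive path(f,i) via R1 from path(f,b), path(b,i)
round 3: derive path(j,i) via R1 from path(j,b), path(b,i)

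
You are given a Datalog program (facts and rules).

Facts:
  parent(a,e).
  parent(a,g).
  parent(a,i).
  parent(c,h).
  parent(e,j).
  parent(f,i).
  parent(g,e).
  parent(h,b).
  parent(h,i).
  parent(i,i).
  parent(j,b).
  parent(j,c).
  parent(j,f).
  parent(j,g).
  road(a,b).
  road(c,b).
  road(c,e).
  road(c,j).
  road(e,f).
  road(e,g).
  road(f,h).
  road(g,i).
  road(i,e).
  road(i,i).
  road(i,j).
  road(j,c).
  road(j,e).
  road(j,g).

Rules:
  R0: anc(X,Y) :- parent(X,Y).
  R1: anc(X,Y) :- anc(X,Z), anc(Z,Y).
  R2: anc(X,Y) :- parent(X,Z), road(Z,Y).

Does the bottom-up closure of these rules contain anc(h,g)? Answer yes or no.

round 1: derive anc(a,e) via R0 from parent(a,e)
round 1: derive anc(a,g) via R0 from parent(a,g)
round 1: derive anc(a,i) via R0 from parent(a,i)
round 1: derive anc(c,h) via R0 from parent(c,h)
round 1: derive anc(e,j) via R0 from parent(e,j)
round 1: derive anc(f,i) via R0 from parent(f,i)
round 1: derive anc(g,e) via R0 from parent(g,e)
round 1: derive anc(h,b) via R0 from parent(h,b)
round 1: derive anc(h,i) via R0 from parent(h,i)
round 1: derive anc(i,i) via R0 from parent(i,i)
round 1: derive anc(j,b) via R0 from parent(j,b)
round 1: derive anc(j,c) via R0 from parent(j,c)
round 1: derive anc(j,f) via R0 from parent(j,f)
round 1: derive anc(j,g) via R0 from parent(j,g)
round 1: derive anc(a,f) via R2 from parent(a,e), road(e,f)
round 1: derive anc(a,j) via R2 from parent(a,i), road(i,j)
round 1: derive anc(e,c) via R2 from parent(e,j), road(j,c)
round 1: derive anc(e,e) via R2 from parent(e,j), road(j,e)
round 1: derive anc(e,g) via R2 from parent(e,j), road(j,g)
round 1: derive anc(f,e) via R2 from parent(f,i), road(i,e)
round 1: derive anc(f,j) via R2 from parent(f,i), road(i,j)
round 1: derive anc(g,f) via R2 from parent(g,e), road(e,f)
round 1: derive anc(g,g) via R2 from parent(g,e), road(e,g)
round 1: derive anc(h,e) via R2 from parent(h,i), road(i,e)
round 1: derive anc(h,j) via R2 from parent(h,i), road(i,j)
round 1: derive anc(i,e) via R2 from parent(i,i), road(i,e)
round 1: derive anc(i,j) via R2 from parent(i,i), road(i,j)
round 1: derive anc(j,e) via R2 from parent(j,c), road(c,e)
round 1: derive anc(j,h) via R2 from parent(j,f), road(f,h)
round 1: derive anc(j,i) via R2 from parent(j,g), road(g,i)
round 1: derive anc(j,j) via R2 from parent(j,c), road(c,j)
round 2: derive anc(a,b) via R1 from anc(a,j), anc(j,b)
round 2: derive anc(a,c) via R1 from anc(a,e), anc(e,c)
round 2: derive anc(a,h) via R1 from anc(a,j), anc(j,h)
round 2: derive anc(c,b) via R1 from anc(c,h), anc(h,b)
round 2: derive anc(c,e) via R1 from anc(c,h), anc(h,e)
round 2: derive anc(c,i) via R1 from anc(c,h), anc(h,i)
round 2: derive anc(c,j) via R1 from anc(c,h), anc(h,j)
round 2: derive anc(e,b) via R1 from anc(e,j), anc(j,b)
round 2: derive anc(e,f) via R1 from anc(e,g), anc(g,f)
round 2: derive anc(e,h) via R1 from anc(e,c), anc(c,h)
round 2: derive anc(e,i) via R1 from anc(e,j), anc(j,i)
round 2: derive anc(f,b) via R1 from anc(f,j), anc(j,b)
round 2: derive anc(f,c) via R1 from anc(f,e), anc(e,c)
round 2: derive anc(f,f) via R1 from anc(f,j), anc(j,f)
round 2: derive anc(f,g) via R1 from anc(f,e), anc(e,g)
round 2: derive anc(f,h) via R1 from anc(f,j), anc(j,h)
round 2: derive anc(g,c) via R1 from anc(g,e), anc(e,c)
round 2: derive anc(g,i) via R1 from anc(g,f), anc(f,i)
round 2: derive anc(g,j) via R1 from anc(g,e), anc(e,j)
round 2: derive anc(h,c) via R1 from anc(h,e), anc(e,c)
round 2: derive anc(h,f) via R1 from anc(h,j), anc(j,f)
round 2: derive anc(h,g) via R1 from anc(h,e), anc(e,g)
round 2: derive anc(h,h) via R1 from anc(h,j), anc(j,h)
round 2: derive anc(i,b) via R1 from anc(i,j), anc(j,b)
round 2: derive anc(i,c) via R1 from anc(i,e), anc(e,c)
round 2: derive anc(i,f) via R1 from anc(i,j), anc(j,f)
round 2: derive anc(i,g) via R1 from anc(i,e), anc(e,g)
round 2: derive anc(i,h) via R1 from anc(i,j), anc(j,h)
round 3: derive anc(c,c) via R1 from anc(c,e), anc(e,c)
round 3: derive anc(c,f) via R1 from anc(c,e), anc(e,f)
round 3: derive anc(c,g) via R1 from anc(c,e), anc(e,g)
round 3: derive anc(g,b) via R1 from anc(g,c), anc(c,b)
round 3: derive anc(g,h) via R1 from anc(g,c), anc(c,h)

yes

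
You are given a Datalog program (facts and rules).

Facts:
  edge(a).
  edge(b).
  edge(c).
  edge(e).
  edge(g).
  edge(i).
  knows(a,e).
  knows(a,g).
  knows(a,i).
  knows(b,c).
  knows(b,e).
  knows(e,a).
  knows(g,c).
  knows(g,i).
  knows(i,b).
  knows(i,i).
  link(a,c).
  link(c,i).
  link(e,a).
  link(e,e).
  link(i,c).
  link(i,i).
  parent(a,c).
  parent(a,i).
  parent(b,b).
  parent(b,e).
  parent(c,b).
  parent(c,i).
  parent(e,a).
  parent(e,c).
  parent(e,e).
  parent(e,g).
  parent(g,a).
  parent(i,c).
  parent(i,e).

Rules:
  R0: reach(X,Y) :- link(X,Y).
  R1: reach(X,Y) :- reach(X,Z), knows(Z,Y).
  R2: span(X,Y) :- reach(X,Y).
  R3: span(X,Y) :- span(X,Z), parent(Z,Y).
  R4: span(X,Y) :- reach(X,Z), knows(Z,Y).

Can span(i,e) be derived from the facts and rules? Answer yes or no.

yes

round 1: derive reach(a,c) via R0 from link(a,c)
round 1: derive reach(c,i) via R0 from link(c,i)
round 1: derive reach(e,a) via R0 from link(e,a)
round 1: derive reach(e,e) via R0 from link(e,e)
round 1: derive reach(i,c) via R0 from link(i,c)
round 1: derive reach(i,i) via R0 from link(i,i)
round 2: derive reach(c,b) via R1 from reach(c,i), knows(i,b)
round 2: derive reach(e,g) via R1 from reach(e,a), knows(a,g)
round 2: derive reach(e,i) via R1 from reach(e,a), knows(a,i)
round 2: derive reach(i,b) via R1 from reach(i,i), knows(i,b)
round 2: derive span(a,c) via R2 from reach(a,c)
round 2: derive span(c,i) via R2 from reach(c,i)
round 2: derive span(e,a) via R2 from reach(e,a)
round 2: derive span(e,e) via R2 from reach(e,e)
round 2: derive span(i,c) via R2 from reach(i,c)
round 2: derive span(i,i) via R2 from reach(i,i)
round 2: derive span(c,b) via R4 from reach(c,i), knows(i,b)
round 2: derive span(e,g) via R4 from reach(e,a), knows(a,g)
round 2: derive span(e,i) via R4 from reach(e,a), knows(a,i)
round 2: derive span(i,b) via R4 from reach(i,i), knows(i,b)
round 3: derive reach(c,c) via R1 from reach(c,b), knows(b,c)
round 3: derive reach(c,e) via R1 from reach(c,b), knows(b,e)
round 3: derive reach(e,b) via R1 from reach(e,i), knows(i,b)
round 3: derive reach(e,c) via R1 from reach(e,g), knows(g,c)
round 3: derive reach(i,e) via R1 from reach(i,b), knows(b,e)
round 3: derive span(a,b) via R3 from span(a,c), parent(c,b)
round 3: derive span(a,i) via R3 from span(a,c), parent(c,i)
round 3: derive span(c,c) via R3 from span(c,i), parent(i,c)
round 3: derive span(c,e) via R3 from span(c,b), parent(b,e)
round 3: derive span(e,c) via R3 from span(e,a), parent(a,c)
round 3: derive span(i,e) via R3 from span(i,b), parent(b,e)
round 3: derive span(e,b) via R4 from reach(e,i), knows(i,b)
round 4: derive reach(c,a) via R1 from reach(c,e), knows(e,a)
round 4: derive reach(i,a) via R1 from reach(i,e), knows(e,a)
round 4: derive span(a,e) via R3 from span(a,b), parent(b,e)
round 4: derive span(c,a) via R3 from span(c,e), parent(e,a)
round 4: derive span(c,g) via R3 from span(c,e), parent(e,g)
round 4: derive span(i,a) via R3 from span(i,e), parent(e,a)
round 4: derive span(i,g) via R3 from span(i,e), parent(e,g)
round 5: derive reach(c,g) via R1 from reach(c,a), knows(a,g)
round 5: derive reach(i,g) via R1 from reach(i,a), knows(a,g)
round 5: derive span(a,a) via R3 from span(a,e), parent(e,a)
round 5: derive span(a,g) via R3 from span(a,e), parent(e,g)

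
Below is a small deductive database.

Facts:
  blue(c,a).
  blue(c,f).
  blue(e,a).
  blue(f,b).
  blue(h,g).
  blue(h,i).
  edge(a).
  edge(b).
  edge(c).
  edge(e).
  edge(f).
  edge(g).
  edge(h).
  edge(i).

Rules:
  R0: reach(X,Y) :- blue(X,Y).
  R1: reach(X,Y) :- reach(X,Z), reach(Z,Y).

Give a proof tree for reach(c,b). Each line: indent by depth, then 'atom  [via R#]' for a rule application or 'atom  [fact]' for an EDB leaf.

round 1: derive reach(c,a) via R0 from blue(c,a)
round 1: derive reach(c,f) via R0 from blue(c,f)
round 1: derive reach(e,a) via R0 from blue(e,a)
round 1: derive reach(f,b) via R0 from blue(f,b)
round 1: derive reach(h,g) via R0 from blue(h,g)
round 1: derive reach(h,i) via R0 from blue(h,i)
round 2: derive reach(c,b) via R1 from reach(c,f), reach(f,b)

reach(c,b)  [via R1]
  reach(c,f)  [via R0]
    blue(c,f)  [fact]
  reach(f,b)  [via R0]
    blue(f,b)  [fact]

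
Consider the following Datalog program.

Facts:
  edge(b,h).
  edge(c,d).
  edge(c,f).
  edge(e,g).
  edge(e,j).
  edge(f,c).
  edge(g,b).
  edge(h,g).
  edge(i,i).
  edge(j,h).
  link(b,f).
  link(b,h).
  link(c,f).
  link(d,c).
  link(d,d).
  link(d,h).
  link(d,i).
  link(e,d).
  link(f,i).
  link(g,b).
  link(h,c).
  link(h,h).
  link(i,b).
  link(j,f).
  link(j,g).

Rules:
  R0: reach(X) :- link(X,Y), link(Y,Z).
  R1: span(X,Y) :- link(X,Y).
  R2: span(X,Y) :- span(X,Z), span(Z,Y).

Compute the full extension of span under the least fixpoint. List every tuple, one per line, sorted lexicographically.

round 1: derive span(b,f) via R1 from link(b,f)
round 1: derive span(b,h) via R1 from link(b,h)
round 1: derive span(c,f) via R1 from link(c,f)
round 1: derive span(d,c) via R1 from link(d,c)
round 1: derive span(d,d) via R1 from link(d,d)
round 1: derive span(d,h) via R1 from link(d,h)
round 1: derive span(d,i) via R1 from link(d,i)
round 1: derive span(e,d) via R1 from link(e,d)
round 1: derive span(f,i) via R1 from link(f,i)
round 1: derive span(g,b) via R1 from link(g,b)
round 1: derive span(h,c) via R1 from link(h,c)
round 1: derive span(h,h) via R1 from link(h,h)
round 1: derive span(i,b) via R1 from link(i,b)
round 1: derive span(j,f) via R1 from link(j,f)
round 1: derive span(j,g) via R1 from link(j,g)
round 2: derive span(b,c) via R2 from span(b,h), span(h,c)
round 2: derive span(b,i) via R2 from span(b,f), span(f,i)
round 2: derive span(c,i) via R2 from span(c,f), span(f,i)
round 2: derive span(d,b) via R2 from span(d,i), span(i,b)
round 2: derive span(d,f) via R2 from span(d,c), span(c,f)
round 2: derive span(e,c) via R2 from span(e,d), span(d,c)
round 2: derive span(e,h) via R2 from span(e,d), span(d,h)
round 2: derive span(e,i) via R2 from span(e,d), span(d,i)
round 2: derive span(f,b) via R2 from span(f,i), span(i,b)
round 2: derive span(g,f) via R2 from span(g,b), span(b,f)
round 2: derive span(g,h) via R2 from span(g,b), span(b,h)
round 2: derive span(h,f) via R2 from span(h,c), span(c,f)
round 2: derive span(i,f) via R2 from span(i,b), span(b,f)
round 2: derive span(i,h) via R2 from span(i,b), span(b,h)
round 2: derive span(j,b) via R2 from span(j,g), span(g,b)
round 2: derive span(j,i) via R2 from span(j,f), span(f,i)
round 3: derive span(b,b) via R2 from span(b,f), span(f,b)
round 3: derive span(c,b) via R2 from span(c,f), span(f,b)
round 3: derive span(c,h) via R2 from span(c,i), span(i,h)
round 3: derive span(e,b) via R2 from span(e,d), span(d,b)
round 3: derive span(e,f) via R2 from span(e,c), span(c,f)
round 3: derive span(f,c) via R2 from span(f,b), span(b,c)
round 3: derive span(f,f) via R2 from span(f,b), span(b,f)
round 3: derive span(f,h) via R2 from span(f,b), span(b,h)
round 3: derive span(g,c) via R2 from span(g,b), span(b,c)
round 3: derive span(g,i) via R2 from span(g,b), span(b,i)
round 3: derive span(h,b) via R2 from span(h,f), span(f,b)
round 3: derive span(h,i) via R2 from span(h,c), span(c,i)
round 3: derive span(i,c) via R2 from span(i,b), span(b,c)
round 3: derive span(i,i) via R2 from span(i,b), span(b,i)
round 3: derive span(j,c) via R2 from span(j,b), span(b,c)
round 3: derive span(j,h) via R2 from span(j,b), span(b,h)
round 4: derive span(c,c) via R2 from span(c,b), span(b,c)

span(b,b)
span(b,c)
span(b,f)
span(b,h)
span(b,i)
span(c,b)
span(c,c)
span(c,f)
span(c,h)
span(c,i)
span(d,b)
span(d,c)
span(d,d)
span(d,f)
span(d,h)
span(d,i)
span(e,b)
span(e,c)
span(e,d)
span(e,f)
span(e,h)
span(e,i)
span(f,b)
span(f,c)
span(f,f)
span(f,h)
span(f,i)
span(g,b)
span(g,c)
span(g,f)
span(g,h)
span(g,i)
span(h,b)
span(h,c)
span(h,f)
span(h,h)
span(h,i)
span(i,b)
span(i,c)
span(i,f)
span(i,h)
span(i,i)
span(j,b)
span(j,c)
span(j,f)
span(j,g)
span(j,h)
span(j,i)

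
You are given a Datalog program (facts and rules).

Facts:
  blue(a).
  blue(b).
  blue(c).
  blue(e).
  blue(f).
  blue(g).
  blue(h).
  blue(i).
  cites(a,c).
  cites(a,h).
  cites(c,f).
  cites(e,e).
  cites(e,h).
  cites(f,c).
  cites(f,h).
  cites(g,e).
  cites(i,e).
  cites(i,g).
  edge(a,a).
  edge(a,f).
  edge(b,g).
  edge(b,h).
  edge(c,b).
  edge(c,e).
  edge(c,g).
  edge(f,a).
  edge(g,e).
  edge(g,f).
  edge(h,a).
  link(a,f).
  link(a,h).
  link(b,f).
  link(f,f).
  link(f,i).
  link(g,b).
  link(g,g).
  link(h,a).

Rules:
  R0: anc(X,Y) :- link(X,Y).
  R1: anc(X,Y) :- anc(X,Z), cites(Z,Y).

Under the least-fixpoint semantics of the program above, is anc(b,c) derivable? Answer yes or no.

round 1: derive anc(a,f) via R0 from link(a,f)
round 1: derive anc(a,h) via R0 from link(a,h)
round 1: derive anc(b,f) via R0 from link(b,f)
round 1: derive anc(f,f) via R0 from link(f,f)
round 1: derive anc(f,i) via R0 from link(f,i)
round 1: derive anc(g,b) via R0 from link(g,b)
round 1: derive anc(g,g) via R0 from link(g,g)
round 1: derive anc(h,a) via R0 from link(h,a)
round 2: derive anc(a,c) via R1 from anc(a,f), cites(f,c)
round 2: derive anc(b,c) via R1 from anc(b,f), cites(f,c)
round 2: derive anc(b,h) via R1 from anc(b,f), cites(f,h)
round 2: derive anc(f,c) via R1 from anc(f,f), cites(f,c)
round 2: derive anc(f,e) via R1 from anc(f,i), cites(i,e)
round 2: derive anc(f,g) via R1 from anc(f,i), cites(i,g)
round 2: derive anc(f,h) via R1 from anc(f,f), cites(f,h)
round 2: derive anc(g,e) via R1 from anc(g,g), cites(g,e)
round 2: derive anc(h,c) via R1 from anc(h,a), cites(a,c)
round 2: derive anc(h,h) via R1 from anc(h,a), cites(a,h)
round 3: derive anc(g,h) via R1 from anc(g,e), cites(e,h)
round 3: derive anc(h,f) via R1 from anc(h,c), cites(c,f)

yes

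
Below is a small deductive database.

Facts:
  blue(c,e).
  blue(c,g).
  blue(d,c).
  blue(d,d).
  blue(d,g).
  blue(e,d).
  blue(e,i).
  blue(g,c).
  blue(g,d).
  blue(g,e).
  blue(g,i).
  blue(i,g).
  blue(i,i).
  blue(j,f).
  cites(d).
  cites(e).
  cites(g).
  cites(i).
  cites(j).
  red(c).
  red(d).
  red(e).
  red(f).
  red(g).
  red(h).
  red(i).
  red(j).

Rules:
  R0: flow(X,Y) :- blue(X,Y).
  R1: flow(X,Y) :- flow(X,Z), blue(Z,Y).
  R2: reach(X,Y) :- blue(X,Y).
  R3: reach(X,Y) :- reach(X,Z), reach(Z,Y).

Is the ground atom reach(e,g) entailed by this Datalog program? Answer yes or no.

yes

round 1: derive reach(c,e) via R2 from blue(c,e)
round 1: derive reach(c,g) via R2 from blue(c,g)
round 1: derive reach(d,c) via R2 from blue(d,c)
round 1: derive reach(d,d) via R2 from blue(d,d)
round 1: derive reach(d,g) via R2 from blue(d,g)
round 1: derive reach(e,d) via R2 from blue(e,d)
round 1: derive reach(e,i) via R2 from blue(e,i)
round 1: derive reach(g,c) via R2 from blue(g,c)
round 1: derive reach(g,d) via R2 from blue(g,d)
round 1: derive reach(g,e) via R2 from blue(g,e)
round 1: derive reach(g,i) via R2 from blue(g,i)
round 1: derive reach(i,g) via R2 from blue(i,g)
round 1: derive reach(i,i) via R2 from blue(i,i)
round 1: derive reach(j,f) via R2 from blue(j,f)
round 2: derive reach(c,c) via R3 from reach(c,g), reach(g,c)
round 2: derive reach(c,d) via R3 from reach(c,e), reach(e,d)
round 2: derive reach(c,i) via R3 from reach(c,e), reach(e,i)
round 2: derive reach(d,e) via R3 from reach(d,c), reach(c,e)
round 2: derive reach(d,i) via R3 from reach(d,g), reach(g,i)
round 2: derive reach(e,c) via R3 from reach(e,d), reach(d,c)
round 2: derive reach(e,g) via R3 from reach(e,d), reach(d,g)
round 2: derive reach(g,g) via R3 from reach(g,c), reach(c,g)
round 2: derive reach(i,c) via R3 from reach(i,g), reach(g,c)
round 2: derive reach(i,d) via R3 from reach(i,g), reach(g,d)
round 2: derive reach(i,e) via R3 from reach(i,g), reach(g,e)
round 3: derive reach(e,e) via R3 from reach(e,c), reach(c,e)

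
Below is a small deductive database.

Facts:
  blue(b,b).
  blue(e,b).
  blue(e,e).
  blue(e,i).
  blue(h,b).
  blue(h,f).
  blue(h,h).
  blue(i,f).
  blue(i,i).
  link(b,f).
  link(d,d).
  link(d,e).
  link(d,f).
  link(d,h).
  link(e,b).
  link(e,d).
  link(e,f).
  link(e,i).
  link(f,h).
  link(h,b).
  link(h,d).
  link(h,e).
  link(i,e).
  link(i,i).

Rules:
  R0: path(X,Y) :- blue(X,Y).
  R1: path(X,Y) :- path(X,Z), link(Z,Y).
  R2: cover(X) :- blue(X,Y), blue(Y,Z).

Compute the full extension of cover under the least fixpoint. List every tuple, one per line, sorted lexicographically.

cover(b)
cover(e)
cover(h)
cover(i)

round 1: derive cover(b) via R2 from blue(b,b), blue(b,b)
round 1: derive cover(e) via R2 from blue(e,b), blue(b,b)
round 1: derive cover(h) via R2 from blue(h,b), blue(b,b)
round 1: derive cover(i) via R2 from blue(i,i), blue(i,f)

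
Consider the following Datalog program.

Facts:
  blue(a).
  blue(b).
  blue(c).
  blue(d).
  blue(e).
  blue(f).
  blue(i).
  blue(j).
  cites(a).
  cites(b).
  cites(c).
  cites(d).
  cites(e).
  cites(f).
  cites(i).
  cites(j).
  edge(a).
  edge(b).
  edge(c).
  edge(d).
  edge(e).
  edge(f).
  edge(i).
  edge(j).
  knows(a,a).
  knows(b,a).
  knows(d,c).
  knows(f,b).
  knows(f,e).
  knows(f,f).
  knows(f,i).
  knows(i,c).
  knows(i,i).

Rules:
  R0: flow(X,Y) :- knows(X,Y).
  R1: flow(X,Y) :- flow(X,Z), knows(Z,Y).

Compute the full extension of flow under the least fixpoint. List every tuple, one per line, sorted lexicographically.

flow(a,a)
flow(b,a)
flow(d,c)
flow(f,a)
flow(f,b)
flow(f,c)
flow(f,e)
flow(f,f)
flow(f,i)
flow(i,c)
flow(i,i)

round 1: derive flow(a,a) via R0 from knows(a,a)
round 1: derive flow(b,a) via R0 from knows(b,a)
round 1: derive flow(d,c) via R0 from knows(d,c)
round 1: derive flow(f,b) via R0 from knows(f,b)
round 1: derive flow(f,e) via R0 from knows(f,e)
round 1: derive flow(f,f) via R0 from knows(f,f)
round 1: derive flow(f,i) via R0 from knows(f,i)
round 1: derive flow(i,c) via R0 from knows(i,c)
round 1: derive flow(i,i) via R0 from knows(i,i)
round 2: derive flow(f,a) via R1 from flow(f,b), knows(b,a)
round 2: derive flow(f,c) via R1 from flow(f,i), knows(i,c)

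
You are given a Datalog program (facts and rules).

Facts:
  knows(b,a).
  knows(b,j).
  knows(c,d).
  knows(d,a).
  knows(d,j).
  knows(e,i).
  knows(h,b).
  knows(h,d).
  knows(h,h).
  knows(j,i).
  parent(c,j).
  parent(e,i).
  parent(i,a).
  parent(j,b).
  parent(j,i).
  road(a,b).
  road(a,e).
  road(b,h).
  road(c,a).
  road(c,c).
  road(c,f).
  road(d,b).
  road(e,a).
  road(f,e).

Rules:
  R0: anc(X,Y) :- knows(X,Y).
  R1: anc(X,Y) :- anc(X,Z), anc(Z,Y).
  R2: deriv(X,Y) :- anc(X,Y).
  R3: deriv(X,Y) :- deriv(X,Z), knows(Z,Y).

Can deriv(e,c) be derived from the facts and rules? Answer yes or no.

no

round 1: derive anc(b,a) via R0 from knows(b,a)
round 1: derive anc(b,j) via R0 from knows(b,j)
round 1: derive anc(c,d) via R0 from knows(c,d)
round 1: derive anc(d,a) via R0 from knows(d,a)
round 1: derive anc(d,j) via R0 from knows(d,j)
round 1: derive anc(e,i) via R0 from knows(e,i)
round 1: derive anc(h,b) via R0 from knows(h,b)
round 1: derive anc(h,d) via R0 from knows(h,d)
round 1: derive anc(h,h) via R0 from knows(h,h)
round 1: derive anc(j,i) via R0 from knows(j,i)
round 2: derive anc(b,i) via R1 from anc(b,j), anc(j,i)
round 2: derive anc(c,a) via R1 from anc(c,d), anc(d,a)
round 2: derive anc(c,j) via R1 from anc(c,d), anc(d,j)
round 2: derive anc(d,i) via R1 from anc(d,j), anc(j,i)
round 2: derive anc(h,a) via R1 from anc(h,b), anc(b,a)
round 2: derive anc(h,j) via R1 from anc(h,b), anc(b,j)
round 2: derive deriv(b,a) via R2 from anc(b,a)
round 2: derive deriv(b,j) via R2 from anc(b,j)
round 2: derive deriv(c,d) via R2 from anc(c,d)
round 2: derive deriv(d,a) via R2 from anc(d,a)
round 2: derive deriv(d,j) via R2 from anc(d,j)
round 2: derive deriv(e,i) via R2 from anc(e,i)
round 2: derive deriv(h,b) via R2 from anc(h,b)
round 2: derive deriv(h,d) via R2 from anc(h,d)
round 2: derive deriv(h,h) via R2 from anc(h,h)
round 2: derive deriv(j,i) via R2 from anc(j,i)
round 3: derive anc(c,i) via R1 from anc(c,d), anc(d,i)
round 3: derive anc(h,i) via R1 from anc(h,b), anc(b,i)
round 3: derive deriv(b,i) via R2 from anc(b,i)
round 3: derive deriv(c,a) via R2 from anc(c,a)
round 3: derive deriv(c,j) via R2 from anc(c,j)
round 3: derive deriv(d,i) via R2 from anc(d,i)
round 3: derive deriv(h,a) via R2 from anc(h,a)
round 3: derive deriv(h,j) via R2 from anc(h,j)
round 4: derive deriv(c,i) via R2 from anc(c,i)
round 4: derive deriv(h,i) via R2 from anc(h,i)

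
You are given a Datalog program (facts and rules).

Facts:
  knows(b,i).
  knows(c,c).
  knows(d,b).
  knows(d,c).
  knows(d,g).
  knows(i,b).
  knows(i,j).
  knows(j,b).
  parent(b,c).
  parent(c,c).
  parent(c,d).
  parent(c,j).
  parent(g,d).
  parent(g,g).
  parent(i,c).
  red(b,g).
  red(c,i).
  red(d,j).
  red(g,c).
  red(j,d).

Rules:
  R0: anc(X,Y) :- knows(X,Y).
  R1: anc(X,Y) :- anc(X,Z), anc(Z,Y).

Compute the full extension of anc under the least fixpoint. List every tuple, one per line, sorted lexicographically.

anc(b,b)
anc(b,i)
anc(b,j)
anc(c,c)
anc(d,b)
anc(d,c)
anc(d,g)
anc(d,i)
anc(d,j)
anc(i,b)
anc(i,i)
anc(i,j)
anc(j,b)
anc(j,i)
anc(j,j)

round 1: derive anc(b,i) via R0 from knows(b,i)
round 1: derive anc(c,c) via R0 from knows(c,c)
round 1: derive anc(d,b) via R0 from knows(d,b)
round 1: derive anc(d,c) via R0 from knows(d,c)
round 1: derive anc(d,g) via R0 from knows(d,g)
round 1: derive anc(i,b) via R0 from knows(i,b)
round 1: derive anc(i,j) via R0 from knows(i,j)
round 1: derive anc(j,b) via R0 from knows(j,b)
round 2: derive anc(b,b) via R1 from anc(b,i), anc(i,b)
round 2: derive anc(b,j) via R1 from anc(b,i), anc(i,j)
round 2: derive anc(d,i) via R1 from anc(d,b), anc(b,i)
round 2: derive anc(i,i) via R1 from anc(i,b), anc(b,i)
round 2: derive anc(j,i) via R1 from anc(j,b), anc(b,i)
round 3: derive anc(d,j) via R1 from anc(d,b), anc(b,j)
round 3: derive anc(j,j) via R1 from anc(j,b), anc(b,j)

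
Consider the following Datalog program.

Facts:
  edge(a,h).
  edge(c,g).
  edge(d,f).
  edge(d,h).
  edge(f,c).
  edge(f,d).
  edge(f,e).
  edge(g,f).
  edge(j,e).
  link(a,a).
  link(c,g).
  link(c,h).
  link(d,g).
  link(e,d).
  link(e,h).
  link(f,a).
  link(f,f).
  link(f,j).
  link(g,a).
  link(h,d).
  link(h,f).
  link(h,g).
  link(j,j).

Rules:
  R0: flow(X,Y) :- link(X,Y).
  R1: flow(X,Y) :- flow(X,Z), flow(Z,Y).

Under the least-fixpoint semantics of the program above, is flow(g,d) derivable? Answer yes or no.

no

round 1: derive flow(a,a) via R0 from link(a,a)
round 1: derive flow(c,g) via R0 from link(c,g)
round 1: derive flow(c,h) via R0 from link(c,h)
round 1: derive flow(d,g) via R0 from link(d,g)
round 1: derive flow(e,d) via R0 from link(e,d)
round 1: derive flow(e,h) via R0 from link(e,h)
round 1: derive flow(f,a) via R0 from link(f,a)
round 1: derive flow(f,f) via R0 from link(f,f)
round 1: derive flow(f,j) via R0 from link(f,j)
round 1: derive flow(g,a) via R0 from link(g,a)
round 1: derive flow(h,d) via R0 from link(h,d)
round 1: derive flow(h,f) via R0 from link(h,f)
round 1: derive flow(h,g) via R0 from link(h,g)
round 1: derive flow(j,j) via R0 from link(j,j)
round 2: derive flow(c,a) via R1 from flow(c,g), flow(g,a)
round 2: derive flow(c,d) via R1 from flow(c,h), flow(h,d)
round 2: derive flow(c,f) via R1 from flow(c,h), flow(h,f)
round 2: derive flow(d,a) via R1 from flow(d,g), flow(g,a)
round 2: derive flow(e,f) via R1 from flow(e,h), flow(h,f)
round 2: derive flow(e,g) via R1 from flow(e,d), flow(d,g)
round 2: derive flow(h,a) via R1 from flow(h,f), flow(f,a)
round 2: derive flow(h,j) via R1 from flow(h,f), flow(f,j)
round 3: derive flow(c,j) via R1 from flow(c,f), flow(f,j)
round 3: derive flow(e,a) via R1 from flow(e,d), flow(d,a)
round 3: derive flow(e,j) via R1 from flow(e,f), flow(f,j)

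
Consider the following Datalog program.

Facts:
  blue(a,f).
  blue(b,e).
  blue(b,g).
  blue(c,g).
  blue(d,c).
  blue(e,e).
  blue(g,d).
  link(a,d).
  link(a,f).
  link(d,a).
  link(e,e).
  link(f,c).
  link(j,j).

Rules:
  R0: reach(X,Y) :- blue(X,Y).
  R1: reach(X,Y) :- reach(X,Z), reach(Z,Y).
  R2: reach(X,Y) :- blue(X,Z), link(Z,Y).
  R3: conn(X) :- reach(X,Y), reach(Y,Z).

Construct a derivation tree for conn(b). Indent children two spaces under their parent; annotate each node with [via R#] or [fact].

conn(b)  [via R3]
  reach(b,e)  [via R0]
    blue(b,e)  [fact]
  reach(e,e)  [via R0]
    blue(e,e)  [fact]

round 1: derive reach(a,f) via R0 from blue(a,f)
round 1: derive reach(b,e) via R0 from blue(b,e)
round 1: derive reach(b,g) via R0 from blue(b,g)
round 1: derive reach(c,g) via R0 from blue(c,g)
round 1: derive reach(d,c) via R0 from blue(d,c)
round 1: derive reach(e,e) via R0 from blue(e,e)
round 1: derive reach(g,d) via R0 from blue(g,d)
round 1: derive reach(a,c) via R2 from blue(a,f), link(f,c)
round 1: derive reach(g,a) via R2 from blue(g,d), link(d,a)
round 2: derive reach(a,g) via R1 from reach(a,c), reach(c,g)
round 2: derive reach(b,a) via R1 from reach(b,g), reach(g,a)
round 2: derive reach(b,d) via R1 from reach(b,g), reach(g,d)
round 2: derive reach(c,a) via R1 from reach(c,g), reach(g,a)
round 2: derive reach(c,d) via R1 from reach(c,g), reach(g,d)
round 2: derive reach(d,g) via R1 from reach(d,c), reach(c,g)
round 2: derive reach(g,c) via R1 from reach(g,a), reach(a,c)
round 2: derive reach(g,f) via R1 from reach(g,a), reach(a,f)
round 2: derive conn(a) via R3 from reach(a,c), reach(c,g)
round 2: derive conn(b) via R3 from reach(b,e), reach(e,e)
round 2: derive conn(c) via R3 from reach(c,g), reach(g,a)
round 2: derive conn(d) via R3 from reach(d,c), reach(c,g)
round 2: derive conn(e) via R3 from reach(e,e), reach(e,e)
round 2: derive conn(g) via R3 from reach(g,a), reach(a,c)
round 3: derive reach(a,a) via R1 from reach(a,c), reach(c,a)
round 3: derive reach(a,d) via R1 from reach(a,c), reach(c,d)
round 3: derive reach(b,c) via R1 from reach(b,a), reach(a,c)
round 3: derive reach(b,f) via R1 from reach(b,a), reach(a,f)
round 3: derive reach(c,c) via R1 from reach(c,a), reach(a,c)
round 3: derive reach(c,f) via R1 from reach(c,a), reach(a,f)
round 3: derive reach(d,a) via R1 from reach(d,c), reach(c,a)
round 3: derive reach(d,d) via R1 from reach(d,c), reach(c,d)
round 3: derive reach(d,f) via R1 from reach(d,g), reach(g,f)
round 3: derive reach(g,g) via R1 from reach(g,a), reach(a,g)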